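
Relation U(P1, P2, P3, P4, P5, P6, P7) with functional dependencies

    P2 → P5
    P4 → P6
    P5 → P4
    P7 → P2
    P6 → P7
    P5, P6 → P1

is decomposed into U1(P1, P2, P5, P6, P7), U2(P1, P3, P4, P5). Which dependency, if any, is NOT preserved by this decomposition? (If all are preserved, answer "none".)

P2 → P5 lies within U1.
P4 → P6: restricted closure across fragments reaches P6.
P5 → P4 lies within U2.
P7 → P2 lies within U1.
P6 → P7 lies within U1.
P5, P6 → P1 lies within U1.
Every dependency is enforceable on the fragments, so the decomposition is dependency-preserving.

none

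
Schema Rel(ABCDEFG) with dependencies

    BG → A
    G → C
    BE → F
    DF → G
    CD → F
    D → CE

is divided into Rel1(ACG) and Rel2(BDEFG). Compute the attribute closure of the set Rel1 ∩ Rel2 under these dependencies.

CG

Rel1 ∩ Rel2 = {G}.
G → C applies, adding C
Closure: {CG}.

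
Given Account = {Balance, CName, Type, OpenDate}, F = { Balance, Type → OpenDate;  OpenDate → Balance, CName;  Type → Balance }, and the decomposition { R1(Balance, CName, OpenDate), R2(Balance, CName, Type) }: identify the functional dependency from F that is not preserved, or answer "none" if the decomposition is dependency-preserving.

Check Balance, Type → OpenDate: no single fragment contains all of {Balance, Type, OpenDate}, and the restricted closure of {Balance, Type} across the fragments never reaches {OpenDate}.
OpenDate → Balance, CName is preserved.
Type → Balance is preserved.

Balance, Type → OpenDate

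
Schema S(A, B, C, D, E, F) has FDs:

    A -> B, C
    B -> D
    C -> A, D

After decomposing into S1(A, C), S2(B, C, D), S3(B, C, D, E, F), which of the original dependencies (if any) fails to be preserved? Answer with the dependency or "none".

A → B, C: restricted closure across fragments reaches B, C.
B → D lies within S2.
C → A, D: restricted closure across fragments reaches A, D.
Every dependency is enforceable on the fragments, so the decomposition is dependency-preserving.

none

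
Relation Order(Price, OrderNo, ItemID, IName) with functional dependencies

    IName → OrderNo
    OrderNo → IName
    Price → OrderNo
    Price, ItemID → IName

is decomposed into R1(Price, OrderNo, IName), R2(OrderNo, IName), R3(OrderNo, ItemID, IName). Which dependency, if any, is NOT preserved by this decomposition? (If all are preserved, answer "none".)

none

IName → OrderNo lies within R1.
OrderNo → IName lies within R1.
Price → OrderNo lies within R1.
Price, ItemID → IName: restricted closure across fragments reaches IName.
Every dependency is enforceable on the fragments, so the decomposition is dependency-preserving.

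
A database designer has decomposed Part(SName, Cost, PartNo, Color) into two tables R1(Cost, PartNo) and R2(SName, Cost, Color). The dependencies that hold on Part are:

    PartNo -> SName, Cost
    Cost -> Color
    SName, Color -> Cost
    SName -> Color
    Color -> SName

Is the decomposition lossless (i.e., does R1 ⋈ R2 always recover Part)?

Common attributes: R1 ∩ R2 = {Cost}.
Closure of {Cost}: Cost → Color applies, adding Color; Color → SName applies, adding SName. So (Cost)⁺ = {SName, Cost, Color}.
This closure contains every attribute of R2, so R1 ∩ R2 → R2. The join is lossless.

Yes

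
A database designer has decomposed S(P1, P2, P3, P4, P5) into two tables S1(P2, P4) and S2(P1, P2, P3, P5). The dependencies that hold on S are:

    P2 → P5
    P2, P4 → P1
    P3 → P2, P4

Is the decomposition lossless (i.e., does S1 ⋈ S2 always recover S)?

Common attributes: S1 ∩ S2 = {P2}.
Closure of {P2}: P2 → P5 applies, adding P5. So (P2)⁺ = {P2, P5}.
The closure contains neither all of S1 = {P2, P4} nor all of S2 = {P1, P2, P3, P5}, so the common attributes are not a superkey of either fragment. The join is lossy.

No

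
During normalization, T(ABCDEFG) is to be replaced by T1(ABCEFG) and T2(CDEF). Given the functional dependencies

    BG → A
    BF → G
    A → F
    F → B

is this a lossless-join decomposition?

Yes

Common attributes: T1 ∩ T2 = {CEF}.
Closure of {CEF}: F → B applies, adding B; BF → G applies, adding G; BG → A applies, adding A. So (CEF)⁺ = {ABCEFG}.
This closure contains every attribute of T1, so T1 ∩ T2 → T1. The join is lossless.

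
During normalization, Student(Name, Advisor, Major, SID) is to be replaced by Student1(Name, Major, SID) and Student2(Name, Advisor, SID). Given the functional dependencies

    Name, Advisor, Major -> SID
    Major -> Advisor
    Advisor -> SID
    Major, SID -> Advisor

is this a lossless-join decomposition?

Common attributes: Student1 ∩ Student2 = {Name, SID}.
No dependency enlarges {Name, SID}, so (Name, SID)⁺ = {Name, SID}.
The closure contains neither all of Student1 = {Name, Major, SID} nor all of Student2 = {Name, Advisor, SID}, so the common attributes are not a superkey of either fragment. The join is lossy.

No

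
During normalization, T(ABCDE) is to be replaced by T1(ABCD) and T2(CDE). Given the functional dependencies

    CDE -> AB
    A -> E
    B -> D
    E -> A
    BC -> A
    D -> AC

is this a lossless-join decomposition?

Yes

Common attributes: T1 ∩ T2 = {CD}.
Closure of {CD}: D → AC applies, adding A; A → E applies, adding E; CDE → AB applies, adding B. So (CD)⁺ = {ABCDE}.
This closure contains every attribute of T1, so T1 ∩ T2 → T1. The join is lossless.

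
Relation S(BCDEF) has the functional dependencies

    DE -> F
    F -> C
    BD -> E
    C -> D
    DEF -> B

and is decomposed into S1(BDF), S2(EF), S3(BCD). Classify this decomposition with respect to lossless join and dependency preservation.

Lossless test (chase): Rows 1 and 2 agree on F; apply F→C and equate their C entries. Rows 1 and 3 agree on BD; apply BD→E and equate their E entries. Rows 1 and 2 agree on C; apply C→D and equate their D entries. Rows 1 and 3 agree on DE; apply DE→F and equate their F entries. Rows 1 and 3 agree on F; apply F→C and equate their C entries. No row becomes fully distinguished — the join is lossy.
Dependency preservation: the restricted closure of {DE} across the fragments never reaches {F}, so DE → F cannot be enforced without a join — not preserved.

lossy and not dependency-preserving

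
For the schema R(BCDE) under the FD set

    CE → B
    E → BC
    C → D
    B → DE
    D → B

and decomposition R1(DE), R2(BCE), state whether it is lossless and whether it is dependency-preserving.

Lossless test: (E)⁺ = {BCDE}, which contains all of one fragment — lossless.
Dependency preservation: C → D; B → DE; D → B are not contained in any single fragment, but the restricted closure of each left-hand side across the fragments still reaches the right-hand side; the remaining FDs each lie inside some fragment. All dependencies are preserved.

lossless and dependency-preserving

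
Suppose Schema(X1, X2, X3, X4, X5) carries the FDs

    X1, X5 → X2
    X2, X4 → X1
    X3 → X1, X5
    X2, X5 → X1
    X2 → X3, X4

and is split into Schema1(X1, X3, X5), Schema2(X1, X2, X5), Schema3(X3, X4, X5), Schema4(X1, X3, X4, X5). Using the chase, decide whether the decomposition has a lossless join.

Yes

Chase test. Columns are X1, X2, X3, X4, X5; row i has aⱼ where attribute j ∈ Schemai, else bᵢⱼ.
Initial tableau (one row per fragment):
  row 1: a1 b12 a3 b14 a5
  row 2: a1 a2 b23 b24 a5
  row 3: b31 b32 a3 a4 a5
  row 4: a1 b42 a3 a4 a5
Rows 1 and 2 agree on X1, X5; apply X1, X5→X2 and equate their X2 entries.
Rows 1 and 4 agree on X1, X5; apply X1, X5→X2 and equate their X2 entries.
Rows 1 and 3 agree on X3; apply X3→X1, X5 and equate their X1, X5 entries.
Rows 1 and 2 agree on X2; apply X2→X3, X4 and equate their X3, X4 entries.
Rows 1 and 4 agree on X2; apply X2→X3, X4 and equate their X3, X4 entries.
Rows 1 and 3 agree on X1, X5; apply X1, X5→X2 and equate their X2 entries.
Row 1 is now all distinguished symbols — the join is lossless.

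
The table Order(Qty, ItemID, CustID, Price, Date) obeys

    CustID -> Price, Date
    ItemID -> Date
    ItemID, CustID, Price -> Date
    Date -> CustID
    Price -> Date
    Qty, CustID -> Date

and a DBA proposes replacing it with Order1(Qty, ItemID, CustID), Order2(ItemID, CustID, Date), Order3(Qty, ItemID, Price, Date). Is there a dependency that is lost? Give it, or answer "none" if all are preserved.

CustID → Price, Date: restricted closure across fragments reaches Price, Date.
ItemID → Date lies within Order2.
ItemID, CustID, Price → Date: restricted closure across fragments reaches Date.
Date → CustID lies within Order2.
Price → Date lies within Order3.
Qty, CustID → Date: restricted closure across fragments reaches Date.
Every dependency is enforceable on the fragments, so the decomposition is dependency-preserving.

none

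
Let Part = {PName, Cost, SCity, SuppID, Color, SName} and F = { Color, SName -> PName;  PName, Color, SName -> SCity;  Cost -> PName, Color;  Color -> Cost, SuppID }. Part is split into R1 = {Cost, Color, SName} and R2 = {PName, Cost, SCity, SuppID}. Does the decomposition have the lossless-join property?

No

Common attributes: R1 ∩ R2 = {Cost}.
Closure of {Cost}: Cost → PName, Color applies, adding PName, Color; Color → Cost, SuppID applies, adding SuppID. So (Cost)⁺ = {PName, Cost, SuppID, Color}.
The closure contains neither all of R1 = {Cost, Color, SName} nor all of R2 = {PName, Cost, SCity, SuppID}, so the common attributes are not a superkey of either fragment. The join is lossy.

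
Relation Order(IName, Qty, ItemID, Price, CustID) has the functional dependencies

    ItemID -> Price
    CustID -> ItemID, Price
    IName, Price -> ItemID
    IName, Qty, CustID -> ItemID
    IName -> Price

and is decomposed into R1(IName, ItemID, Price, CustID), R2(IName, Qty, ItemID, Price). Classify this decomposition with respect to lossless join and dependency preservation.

Lossless test: (IName, ItemID, Price)⁺ = {IName, ItemID, Price}, which is a superkey of neither fragment — lossy.
Dependency preservation: IName, Qty, CustID → ItemID is not contained in any single fragment, but the restricted closure of its left-hand side across the fragments still reaches the right-hand side; the remaining FDs each lie inside some fragment. All dependencies are preserved.

lossy but dependency-preserving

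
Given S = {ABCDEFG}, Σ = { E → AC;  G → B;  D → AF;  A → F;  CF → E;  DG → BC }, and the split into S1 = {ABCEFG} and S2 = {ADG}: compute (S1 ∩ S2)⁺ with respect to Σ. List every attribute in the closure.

S1 ∩ S2 = {AG}.
G → B applies, adding B
A → F applies, adding F
Closure: {ABFG}.

ABFG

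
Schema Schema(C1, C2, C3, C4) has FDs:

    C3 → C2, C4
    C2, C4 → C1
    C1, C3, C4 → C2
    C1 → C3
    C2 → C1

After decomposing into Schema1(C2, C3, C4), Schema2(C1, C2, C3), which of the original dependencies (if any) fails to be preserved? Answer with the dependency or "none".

none

C3 → C2, C4 lies within Schema1.
C2, C4 → C1: restricted closure across fragments reaches C1.
C1, C3, C4 → C2: restricted closure across fragments reaches C2.
C1 → C3 lies within Schema2.
C2 → C1 lies within Schema2.
Every dependency is enforceable on the fragments, so the decomposition is dependency-preserving.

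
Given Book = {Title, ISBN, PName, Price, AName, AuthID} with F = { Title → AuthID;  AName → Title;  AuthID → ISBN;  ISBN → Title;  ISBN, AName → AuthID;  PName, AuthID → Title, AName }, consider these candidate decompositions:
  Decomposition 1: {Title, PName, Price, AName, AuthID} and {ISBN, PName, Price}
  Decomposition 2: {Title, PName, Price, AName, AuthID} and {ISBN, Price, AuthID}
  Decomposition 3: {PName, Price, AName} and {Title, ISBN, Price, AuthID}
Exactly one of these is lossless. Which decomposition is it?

Decomposition 2

Decomposition 1: common = {PName, Price}, closure = {PName, Price} → lossy.
Decomposition 2: common = {Price, AuthID}, closure = {Title, ISBN, Price, AuthID} → lossless.
Decomposition 3: common = {Price}, closure = {Price} → lossy.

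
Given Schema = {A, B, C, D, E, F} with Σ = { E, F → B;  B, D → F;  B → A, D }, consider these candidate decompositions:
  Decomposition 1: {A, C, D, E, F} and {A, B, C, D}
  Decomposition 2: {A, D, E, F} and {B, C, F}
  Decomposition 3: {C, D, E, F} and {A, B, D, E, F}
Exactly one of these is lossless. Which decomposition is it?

Decomposition 3

Decomposition 1: common = {A, C, D}, closure = {A, C, D} → lossy.
Decomposition 2: common = {F}, closure = {F} → lossy.
Decomposition 3: common = {D, E, F}, closure = {A, B, D, E, F} → lossless.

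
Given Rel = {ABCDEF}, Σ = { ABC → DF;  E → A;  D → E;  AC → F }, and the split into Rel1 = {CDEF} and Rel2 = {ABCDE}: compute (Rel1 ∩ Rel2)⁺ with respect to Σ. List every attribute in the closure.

Rel1 ∩ Rel2 = {CDE}.
E → A applies, adding A
AC → F applies, adding F
Closure: {ACDEF}.

ACDEF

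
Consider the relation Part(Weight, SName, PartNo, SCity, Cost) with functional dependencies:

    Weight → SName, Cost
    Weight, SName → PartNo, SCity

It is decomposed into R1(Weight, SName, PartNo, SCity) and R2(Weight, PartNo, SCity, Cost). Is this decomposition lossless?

Yes

Common attributes: R1 ∩ R2 = {Weight, PartNo, SCity}.
Closure of {Weight, PartNo, SCity}: Weight → SName, Cost applies, adding SName, Cost. So (Weight, PartNo, SCity)⁺ = {Weight, SName, PartNo, SCity, Cost}.
This closure contains every attribute of R1, so R1 ∩ R2 → R1. The join is lossless.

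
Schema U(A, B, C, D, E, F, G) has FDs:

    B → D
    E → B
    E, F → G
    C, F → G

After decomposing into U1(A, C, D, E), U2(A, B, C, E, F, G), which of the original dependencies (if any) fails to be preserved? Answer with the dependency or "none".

Check B → D: no single fragment contains all of {B, D}, and the restricted closure of {B} across the fragments never reaches {D}.
E → B is preserved.
E, F → G is preserved.
C, F → G is preserved.

B → D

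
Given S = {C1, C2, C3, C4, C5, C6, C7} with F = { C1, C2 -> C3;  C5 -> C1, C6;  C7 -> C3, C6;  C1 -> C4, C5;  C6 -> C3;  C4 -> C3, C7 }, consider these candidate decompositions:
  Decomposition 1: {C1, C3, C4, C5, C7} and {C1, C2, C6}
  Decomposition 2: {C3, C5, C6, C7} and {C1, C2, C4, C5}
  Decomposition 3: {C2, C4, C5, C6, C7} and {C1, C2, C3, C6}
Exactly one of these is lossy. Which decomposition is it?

Decomposition 1: common = {C1}, closure = {C1, C3, C4, C5, C6, C7} → lossless.
Decomposition 2: common = {C5}, closure = {C1, C3, C4, C5, C6, C7} → lossless.
Decomposition 3: common = {C2, C6}, closure = {C2, C3, C6} → lossy.

Decomposition 3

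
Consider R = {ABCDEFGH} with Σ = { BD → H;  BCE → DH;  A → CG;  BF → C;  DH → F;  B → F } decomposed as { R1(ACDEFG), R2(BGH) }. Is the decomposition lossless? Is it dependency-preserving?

Lossless test: (G)⁺ = {G}, which is a superkey of neither fragment — lossy.
Dependency preservation: the restricted closure of {BD} across the fragments never reaches {H}, so BD → H cannot be enforced without a join — not preserved.

lossy and not dependency-preserving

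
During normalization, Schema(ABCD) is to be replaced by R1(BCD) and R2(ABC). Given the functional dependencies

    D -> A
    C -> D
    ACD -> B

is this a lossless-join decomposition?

Yes

Common attributes: R1 ∩ R2 = {BC}.
Closure of {BC}: C → D applies, adding D; D → A applies, adding A. So (BC)⁺ = {ABCD}.
This closure contains every attribute of R1, so R1 ∩ R2 → R1. The join is lossless.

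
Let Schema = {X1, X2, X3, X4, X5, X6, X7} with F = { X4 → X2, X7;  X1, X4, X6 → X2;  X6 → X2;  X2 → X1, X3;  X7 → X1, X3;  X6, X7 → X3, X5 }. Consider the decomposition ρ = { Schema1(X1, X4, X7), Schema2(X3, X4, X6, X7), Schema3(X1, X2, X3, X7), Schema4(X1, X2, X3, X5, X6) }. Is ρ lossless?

Chase test. Columns are X1, X2, X3, X4, X5, X6, X7; row i has aⱼ where attribute j ∈ Schemai, else bᵢⱼ.
Initial tableau (one row per fragment):
  row 1: a1 b12 b13 a4 b15 b16 a7
  row 2: b21 b22 a3 a4 b25 a6 a7
  row 3: a1 a2 a3 b34 b35 b36 a7
  row 4: a1 a2 a3 b44 a5 a6 b47
Rows 1 and 2 agree on X4; apply X4→X2, X7 and equate their X2, X7 entries.
Rows 2 and 4 agree on X6; apply X6→X2 and equate their X2 entries.
Rows 1 and 2 agree on X2; apply X2→X1, X3 and equate their X1, X3 entries.
No row becomes fully distinguished — the join is lossy.

No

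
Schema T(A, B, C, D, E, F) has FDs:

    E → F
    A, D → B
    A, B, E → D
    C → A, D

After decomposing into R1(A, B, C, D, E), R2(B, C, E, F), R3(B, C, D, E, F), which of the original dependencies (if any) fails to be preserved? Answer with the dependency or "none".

none

E → F lies within R2.
A, D → B lies within R1.
A, B, E → D lies within R1.
C → A, D lies within R1.
Every dependency is enforceable on the fragments, so the decomposition is dependency-preserving.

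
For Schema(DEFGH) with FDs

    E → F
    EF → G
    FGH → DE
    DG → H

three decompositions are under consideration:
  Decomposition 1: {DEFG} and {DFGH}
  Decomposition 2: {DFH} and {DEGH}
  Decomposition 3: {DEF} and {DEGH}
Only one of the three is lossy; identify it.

Decomposition 2

Decomposition 1: common = {DFG}, closure = {DEFGH} → lossless.
Decomposition 2: common = {DH}, closure = {DH} → lossy.
Decomposition 3: common = {DE}, closure = {DEFGH} → lossless.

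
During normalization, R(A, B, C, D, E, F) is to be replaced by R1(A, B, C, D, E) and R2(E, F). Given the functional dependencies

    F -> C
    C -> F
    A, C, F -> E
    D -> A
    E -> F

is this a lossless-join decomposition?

Yes

Common attributes: R1 ∩ R2 = {E}.
Closure of {E}: E → F applies, adding F; F → C applies, adding C. So (E)⁺ = {C, E, F}.
This closure contains every attribute of R2, so R1 ∩ R2 → R2. The join is lossless.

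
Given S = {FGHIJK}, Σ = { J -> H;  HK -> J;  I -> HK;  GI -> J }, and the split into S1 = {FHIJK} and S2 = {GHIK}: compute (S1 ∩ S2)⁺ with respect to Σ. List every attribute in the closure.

S1 ∩ S2 = {HIK}.
HK → J applies, adding J
Closure: {HIJK}.

HIJK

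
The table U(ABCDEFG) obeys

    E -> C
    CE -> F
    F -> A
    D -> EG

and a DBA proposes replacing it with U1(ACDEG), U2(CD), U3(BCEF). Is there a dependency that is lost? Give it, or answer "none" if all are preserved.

Check F → A: no single fragment contains all of {AF}, and the restricted closure of {F} across the fragments never reaches {A}.
E → C is preserved.
CE → F is preserved.
D → EG is preserved.

F -> A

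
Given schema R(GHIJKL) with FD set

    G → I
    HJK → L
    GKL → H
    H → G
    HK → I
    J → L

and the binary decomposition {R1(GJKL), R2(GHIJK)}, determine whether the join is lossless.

Yes

Common attributes: R1 ∩ R2 = {GJK}.
Closure of {GJK}: G → I applies, adding I; J → L applies, adding L; GKL → H applies, adding H. So (GJK)⁺ = {GHIJKL}.
This closure contains every attribute of R1, so R1 ∩ R2 → R1. The join is lossless.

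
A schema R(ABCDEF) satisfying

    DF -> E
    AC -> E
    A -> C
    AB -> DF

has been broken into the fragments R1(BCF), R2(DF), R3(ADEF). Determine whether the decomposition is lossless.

Chase test. Columns are ABCDEF; row i has aⱼ where attribute j ∈ Ri, else bᵢⱼ.
Initial tableau (one row per fragment):
  row 1: b11 a2 a3 b14 b15 a6
  row 2: b21 b22 b23 a4 b25 a6
  row 3: a1 b32 b33 a4 a5 a6
Rows 2 and 3 agree on DF; apply DF→E and equate their E entries.
No row becomes fully distinguished — the join is lossy.

No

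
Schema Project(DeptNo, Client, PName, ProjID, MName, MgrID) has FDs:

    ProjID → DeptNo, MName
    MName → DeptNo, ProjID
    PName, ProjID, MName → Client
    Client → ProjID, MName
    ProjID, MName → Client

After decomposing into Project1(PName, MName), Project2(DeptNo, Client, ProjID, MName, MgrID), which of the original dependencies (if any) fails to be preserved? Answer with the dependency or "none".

ProjID → DeptNo, MName lies within Project2.
MName → DeptNo, ProjID lies within Project2.
PName, ProjID, MName → Client: restricted closure across fragments reaches Client.
Client → ProjID, MName lies within Project2.
ProjID, MName → Client lies within Project2.
Every dependency is enforceable on the fragments, so the decomposition is dependency-preserving.

none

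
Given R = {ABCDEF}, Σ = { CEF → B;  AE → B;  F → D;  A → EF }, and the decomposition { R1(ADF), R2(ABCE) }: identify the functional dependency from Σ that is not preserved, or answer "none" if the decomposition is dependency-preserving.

Check CEF → B: no single fragment contains all of {BCEF}, and the restricted closure of {CEF} across the fragments never reaches {B}.
AE → B is preserved.
F → D is preserved.
A → EF is preserved.

CEF → B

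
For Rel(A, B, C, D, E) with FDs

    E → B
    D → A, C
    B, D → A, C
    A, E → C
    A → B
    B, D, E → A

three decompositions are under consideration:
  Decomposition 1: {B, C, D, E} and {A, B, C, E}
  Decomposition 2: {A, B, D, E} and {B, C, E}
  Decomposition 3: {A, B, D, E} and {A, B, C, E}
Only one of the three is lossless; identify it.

Decomposition 1: common = {B, C, E}, closure = {B, C, E} → lossy.
Decomposition 2: common = {B, E}, closure = {B, E} → lossy.
Decomposition 3: common = {A, B, E}, closure = {A, B, C, E} → lossless.

Decomposition 3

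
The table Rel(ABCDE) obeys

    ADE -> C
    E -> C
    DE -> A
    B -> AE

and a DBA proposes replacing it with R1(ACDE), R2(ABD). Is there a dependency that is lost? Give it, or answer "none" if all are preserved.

Check B → AE: no single fragment contains all of {ABE}, and the restricted closure of {B} across the fragments never reaches {AE}.
ADE → C is preserved.
E → C is preserved.
DE → A is preserved.

B -> AE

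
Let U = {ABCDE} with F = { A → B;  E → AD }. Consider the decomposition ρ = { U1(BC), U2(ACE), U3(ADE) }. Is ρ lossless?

Chase test. Columns are ABCDE; row i has aⱼ where attribute j ∈ Ui, else bᵢⱼ.
Initial tableau (one row per fragment):
  row 1: b11 a2 a3 b14 b15
  row 2: a1 b22 a3 b24 a5
  row 3: a1 b32 b33 a4 a5
Rows 2 and 3 agree on A; apply A→B and equate their B entries.
Rows 2 and 3 agree on E; apply E→AD and equate their AD entries.
No row becomes fully distinguished — the join is lossy.

No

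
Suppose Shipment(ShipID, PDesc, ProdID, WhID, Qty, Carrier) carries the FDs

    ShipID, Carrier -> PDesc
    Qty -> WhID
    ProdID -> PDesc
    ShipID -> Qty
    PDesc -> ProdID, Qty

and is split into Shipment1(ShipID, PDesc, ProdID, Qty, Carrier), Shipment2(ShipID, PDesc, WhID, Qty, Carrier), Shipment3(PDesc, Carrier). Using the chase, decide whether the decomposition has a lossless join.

Chase test. Columns are ShipID, PDesc, ProdID, WhID, Qty, Carrier; row i has aⱼ where attribute j ∈ Shipmenti, else bᵢⱼ.
Initial tableau (one row per fragment):
  row 1: a1 a2 a3 b14 a5 a6
  row 2: a1 a2 b23 a4 a5 a6
  row 3: b31 a2 b33 b34 b35 a6
Rows 1 and 2 agree on Qty; apply Qty→WhID and equate their WhID entries.
Rows 1 and 2 agree on PDesc; apply PDesc→ProdID, Qty and equate their ProdID, Qty entries.
Rows 1 and 3 agree on PDesc; apply PDesc→ProdID, Qty and equate their ProdID, Qty entries.
Rows 1 and 3 agree on Qty; apply Qty→WhID and equate their WhID entries.
Row 1 is now all distinguished symbols — the join is lossless.

Yes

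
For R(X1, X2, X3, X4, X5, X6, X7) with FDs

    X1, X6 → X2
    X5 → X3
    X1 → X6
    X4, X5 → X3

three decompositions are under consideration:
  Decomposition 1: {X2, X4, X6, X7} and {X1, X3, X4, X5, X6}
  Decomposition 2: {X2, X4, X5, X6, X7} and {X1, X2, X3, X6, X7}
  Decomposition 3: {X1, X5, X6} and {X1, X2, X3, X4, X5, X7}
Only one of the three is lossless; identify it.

Decomposition 3

Decomposition 1: common = {X4, X6}, closure = {X4, X6} → lossy.
Decomposition 2: common = {X2, X6, X7}, closure = {X2, X6, X7} → lossy.
Decomposition 3: common = {X1, X5}, closure = {X1, X2, X3, X5, X6} → lossless.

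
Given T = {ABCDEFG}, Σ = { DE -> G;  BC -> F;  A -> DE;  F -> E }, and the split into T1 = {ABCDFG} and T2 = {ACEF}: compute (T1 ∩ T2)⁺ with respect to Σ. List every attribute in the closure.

T1 ∩ T2 = {ACF}.
A → DE applies, adding DE
DE → G applies, adding G
Closure: {ACDEFG}.

ACDEFG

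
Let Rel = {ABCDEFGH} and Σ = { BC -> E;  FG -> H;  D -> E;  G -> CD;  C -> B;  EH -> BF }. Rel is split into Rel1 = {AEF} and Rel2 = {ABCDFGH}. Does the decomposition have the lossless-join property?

No

Common attributes: Rel1 ∩ Rel2 = {AF}.
No dependency enlarges {AF}, so (AF)⁺ = {AF}.
The closure contains neither all of Rel1 = {AEF} nor all of Rel2 = {ABCDFGH}, so the common attributes are not a superkey of either fragment. The join is lossy.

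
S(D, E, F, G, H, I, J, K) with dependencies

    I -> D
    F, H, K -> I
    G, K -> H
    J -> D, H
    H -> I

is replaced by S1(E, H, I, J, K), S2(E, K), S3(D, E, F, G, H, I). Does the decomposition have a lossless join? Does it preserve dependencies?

lossy and not dependency-preserving

Lossless test (chase): Rows 1 and 3 agree on I; apply I→D and equate their D entries. No row becomes fully distinguished — the join is lossy.
Dependency preservation: the restricted closure of {G, K} across the fragments never reaches {H}, so G, K → H cannot be enforced without a join — not preserved.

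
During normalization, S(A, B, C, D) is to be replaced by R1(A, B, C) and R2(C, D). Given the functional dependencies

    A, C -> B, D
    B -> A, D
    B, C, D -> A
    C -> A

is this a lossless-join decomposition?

Common attributes: R1 ∩ R2 = {C}.
Closure of {C}: C → A applies, adding A; A, C → B, D applies, adding B, D. So (C)⁺ = {A, B, C, D}.
This closure contains every attribute of R1, so R1 ∩ R2 → R1. The join is lossless.

Yes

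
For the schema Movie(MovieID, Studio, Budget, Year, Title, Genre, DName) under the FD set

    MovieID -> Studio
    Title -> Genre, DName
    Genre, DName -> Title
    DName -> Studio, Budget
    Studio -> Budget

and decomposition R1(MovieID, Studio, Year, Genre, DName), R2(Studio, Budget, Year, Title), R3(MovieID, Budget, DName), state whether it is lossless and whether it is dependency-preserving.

Lossless test (chase): Rows 1 and 3 agree on MovieID; apply MovieID→Studio and equate their Studio entries. Rows 1 and 3 agree on DName; apply DName→Studio, Budget and equate their Studio, Budget entries. No row becomes fully distinguished — the join is lossy.
Dependency preservation: the restricted closure of {Title} across the fragments never reaches {Genre, DName}, so Title → Genre, DName cannot be enforced without a join — not preserved.

lossy and not dependency-preserving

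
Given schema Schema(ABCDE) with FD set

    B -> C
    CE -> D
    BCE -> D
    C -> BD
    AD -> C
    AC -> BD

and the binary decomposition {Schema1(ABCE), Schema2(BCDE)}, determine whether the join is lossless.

Yes

Common attributes: Schema1 ∩ Schema2 = {BCE}.
Closure of {BCE}: CE → D applies, adding D. So (BCE)⁺ = {BCDE}.
This closure contains every attribute of Schema2, so Schema1 ∩ Schema2 → Schema2. The join is lossless.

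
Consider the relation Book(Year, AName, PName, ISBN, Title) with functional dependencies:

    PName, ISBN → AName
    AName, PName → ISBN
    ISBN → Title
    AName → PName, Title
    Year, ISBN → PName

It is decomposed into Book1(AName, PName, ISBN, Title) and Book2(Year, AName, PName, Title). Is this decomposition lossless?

Yes

Common attributes: Book1 ∩ Book2 = {AName, PName, Title}.
Closure of {AName, PName, Title}: AName, PName → ISBN applies, adding ISBN. So (AName, PName, Title)⁺ = {AName, PName, ISBN, Title}.
This closure contains every attribute of Book1, so Book1 ∩ Book2 → Book1. The join is lossless.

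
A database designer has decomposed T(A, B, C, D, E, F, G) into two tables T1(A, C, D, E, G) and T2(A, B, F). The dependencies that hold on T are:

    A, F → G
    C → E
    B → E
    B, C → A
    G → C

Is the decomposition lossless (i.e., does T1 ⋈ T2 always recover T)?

Common attributes: T1 ∩ T2 = {A}.
No dependency enlarges {A}, so (A)⁺ = {A}.
The closure contains neither all of T1 = {A, C, D, E, G} nor all of T2 = {A, B, F}, so the common attributes are not a superkey of either fragment. The join is lossy.

No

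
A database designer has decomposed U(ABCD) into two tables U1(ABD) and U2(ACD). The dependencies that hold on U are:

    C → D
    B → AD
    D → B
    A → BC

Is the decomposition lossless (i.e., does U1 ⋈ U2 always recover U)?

Yes

Common attributes: U1 ∩ U2 = {AD}.
Closure of {AD}: D → B applies, adding B; A → BC applies, adding C. So (AD)⁺ = {ABCD}.
This closure contains every attribute of U1, so U1 ∩ U2 → U1. The join is lossless.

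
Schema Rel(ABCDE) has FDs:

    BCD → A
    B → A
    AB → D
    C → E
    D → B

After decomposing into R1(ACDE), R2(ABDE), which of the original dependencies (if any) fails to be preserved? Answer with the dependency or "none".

none

BCD → A: restricted closure across fragments reaches A.
B → A lies within R2.
AB → D lies within R2.
C → E lies within R1.
D → B lies within R2.
Every dependency is enforceable on the fragments, so the decomposition is dependency-preserving.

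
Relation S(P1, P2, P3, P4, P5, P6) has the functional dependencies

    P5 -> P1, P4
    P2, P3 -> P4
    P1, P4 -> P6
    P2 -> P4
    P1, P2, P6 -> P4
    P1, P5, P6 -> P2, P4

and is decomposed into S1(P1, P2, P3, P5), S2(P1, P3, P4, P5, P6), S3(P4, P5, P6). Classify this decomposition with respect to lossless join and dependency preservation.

lossless but not dependency-preserving

Lossless test (chase): Rows 1 and 2 agree on P5; apply P5→P1, P4 and equate their P1, P4 entries. Rows 1 and 3 agree on P5; apply P5→P1, P4 and equate their P1, P4 entries. Rows 1 and 2 agree on P1, P4; apply P1, P4→P6 and equate their P6 entries. Rows 1 and 2 agree on P1, P5, P6; apply P1, P5, P6→P2, P4 and equate their P2, P4 entries. Rows 1 and 3 agree on P1, P5, P6; apply P1, P5, P6→P2, P4 and equate their P2, P4 entries. Row 1 is now all distinguished symbols — the join is lossless.
Dependency preservation: the restricted closure of {P2, P3} across the fragments never reaches {P4}, so P2, P3 → P4 cannot be enforced without a join — not preserved.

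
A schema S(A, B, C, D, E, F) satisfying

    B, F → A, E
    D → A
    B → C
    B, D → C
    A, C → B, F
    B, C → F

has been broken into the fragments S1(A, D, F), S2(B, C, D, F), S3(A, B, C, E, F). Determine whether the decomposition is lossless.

Yes

Chase test. Columns are A, B, C, D, E, F; row i has aⱼ where attribute j ∈ Si, else bᵢⱼ.
Initial tableau (one row per fragment):
  row 1: a1 b12 b13 a4 b15 a6
  row 2: b21 a2 a3 a4 b25 a6
  row 3: a1 a2 a3 b34 a5 a6
Rows 2 and 3 agree on B, F; apply B, F→A, E and equate their A, E entries.
Row 2 is now all distinguished symbols — the join is lossless.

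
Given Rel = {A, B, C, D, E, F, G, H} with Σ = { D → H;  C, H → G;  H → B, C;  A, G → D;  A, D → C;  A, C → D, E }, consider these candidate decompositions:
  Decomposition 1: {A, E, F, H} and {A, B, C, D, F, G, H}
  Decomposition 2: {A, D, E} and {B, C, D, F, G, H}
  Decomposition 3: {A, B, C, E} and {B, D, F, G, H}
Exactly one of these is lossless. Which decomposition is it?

Decomposition 1: common = {A, F, H}, closure = {A, B, C, D, E, F, G, H} → lossless.
Decomposition 2: common = {D}, closure = {B, C, D, G, H} → lossy.
Decomposition 3: common = {B}, closure = {B} → lossy.

Decomposition 1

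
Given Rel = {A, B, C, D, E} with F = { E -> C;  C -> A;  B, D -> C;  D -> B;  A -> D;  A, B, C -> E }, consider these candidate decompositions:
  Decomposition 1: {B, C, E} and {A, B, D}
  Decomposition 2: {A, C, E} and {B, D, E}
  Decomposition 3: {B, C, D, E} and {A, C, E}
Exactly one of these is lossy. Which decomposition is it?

Decomposition 1

Decomposition 1: common = {B}, closure = {B} → lossy.
Decomposition 2: common = {E}, closure = {A, B, C, D, E} → lossless.
Decomposition 3: common = {C, E}, closure = {A, B, C, D, E} → lossless.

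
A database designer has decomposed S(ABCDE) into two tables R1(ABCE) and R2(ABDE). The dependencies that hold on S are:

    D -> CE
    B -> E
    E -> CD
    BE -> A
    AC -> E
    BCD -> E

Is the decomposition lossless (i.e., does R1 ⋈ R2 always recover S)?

Yes

Common attributes: R1 ∩ R2 = {ABE}.
Closure of {ABE}: E → CD applies, adding CD. So (ABE)⁺ = {ABCDE}.
This closure contains every attribute of R1, so R1 ∩ R2 → R1. The join is lossless.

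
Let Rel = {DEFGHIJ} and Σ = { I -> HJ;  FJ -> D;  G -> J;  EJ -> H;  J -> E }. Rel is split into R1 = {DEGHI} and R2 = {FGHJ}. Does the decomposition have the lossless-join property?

No

Common attributes: R1 ∩ R2 = {GH}.
Closure of {GH}: G → J applies, adding J; J → E applies, adding E. So (GH)⁺ = {EGHJ}.
The closure contains neither all of R1 = {DEGHI} nor all of R2 = {FGHJ}, so the common attributes are not a superkey of either fragment. The join is lossy.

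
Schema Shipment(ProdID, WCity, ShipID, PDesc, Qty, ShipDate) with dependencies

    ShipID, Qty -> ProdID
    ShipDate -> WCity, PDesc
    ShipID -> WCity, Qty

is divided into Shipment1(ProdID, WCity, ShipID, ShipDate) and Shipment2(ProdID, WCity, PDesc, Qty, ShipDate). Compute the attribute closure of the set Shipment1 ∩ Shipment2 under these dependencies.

Shipment1 ∩ Shipment2 = {ProdID, WCity, ShipDate}.
ShipDate → WCity, PDesc applies, adding PDesc
Closure: {ProdID, WCity, PDesc, ShipDate}.

ProdID, WCity, PDesc, ShipDate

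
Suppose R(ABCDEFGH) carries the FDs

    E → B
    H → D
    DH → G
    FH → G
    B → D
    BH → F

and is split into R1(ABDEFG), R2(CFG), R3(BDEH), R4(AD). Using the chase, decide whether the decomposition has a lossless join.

Chase test. Columns are ABCDEFGH; row i has aⱼ where attribute j ∈ Ri, else bᵢⱼ.
Initial tableau (one row per fragment):
  row 1: a1 a2 b13 a4 a5 a6 a7 b18
  row 2: b21 b22 a3 b24 b25 a6 a7 b28
  row 3: b31 a2 b33 a4 a5 b36 b37 a8
  row 4: a1 b42 b43 a4 b45 b46 b47 b48
No row becomes fully distinguished — the join is lossy.

No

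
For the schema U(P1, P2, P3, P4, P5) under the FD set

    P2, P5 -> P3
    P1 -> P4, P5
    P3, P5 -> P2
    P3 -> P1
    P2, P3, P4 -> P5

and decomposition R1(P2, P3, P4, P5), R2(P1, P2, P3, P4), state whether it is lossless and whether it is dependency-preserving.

lossless but not dependency-preserving

Lossless test: (P2, P3, P4)⁺ = {P1, P2, P3, P4, P5}, which contains all of one fragment — lossless.
Dependency preservation: the restricted closure of {P1} across the fragments never reaches {P4, P5}, so P1 → P4, P5 cannot be enforced without a join — not preserved.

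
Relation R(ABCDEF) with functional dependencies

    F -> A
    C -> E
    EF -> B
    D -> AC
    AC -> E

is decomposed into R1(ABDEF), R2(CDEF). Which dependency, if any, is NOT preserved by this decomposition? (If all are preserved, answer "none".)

F → A lies within R1.
C → E lies within R2.
EF → B lies within R1.
D → AC: restricted closure across fragments reaches AC.
AC → E: restricted closure across fragments reaches E.
Every dependency is enforceable on the fragments, so the decomposition is dependency-preserving.

none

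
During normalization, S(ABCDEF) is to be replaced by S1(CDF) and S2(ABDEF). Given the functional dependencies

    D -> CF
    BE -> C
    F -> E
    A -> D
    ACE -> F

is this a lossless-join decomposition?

Common attributes: S1 ∩ S2 = {DF}.
Closure of {DF}: D → CF applies, adding C; F → E applies, adding E. So (DF)⁺ = {CDEF}.
This closure contains every attribute of S1, so S1 ∩ S2 → S1. The join is lossless.

Yes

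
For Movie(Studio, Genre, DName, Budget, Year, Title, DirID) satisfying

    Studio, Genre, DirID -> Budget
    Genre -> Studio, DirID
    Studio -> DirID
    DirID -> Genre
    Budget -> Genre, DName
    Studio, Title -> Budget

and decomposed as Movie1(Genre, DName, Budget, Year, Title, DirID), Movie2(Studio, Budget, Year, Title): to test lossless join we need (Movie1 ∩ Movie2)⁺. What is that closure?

Movie1 ∩ Movie2 = {Budget, Year, Title}.
Budget → Genre, DName applies, adding Genre, DName
Genre → Studio, DirID applies, adding Studio, DirID
Closure: {Studio, Genre, DName, Budget, Year, Title, DirID}.

Studio, Genre, DName, Budget, Year, Title, DirID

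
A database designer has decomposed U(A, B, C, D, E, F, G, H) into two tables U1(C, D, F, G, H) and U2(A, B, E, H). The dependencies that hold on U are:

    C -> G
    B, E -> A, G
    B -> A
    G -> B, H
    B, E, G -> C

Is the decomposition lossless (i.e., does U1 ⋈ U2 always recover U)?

No

Common attributes: U1 ∩ U2 = {H}.
No dependency enlarges {H}, so (H)⁺ = {H}.
The closure contains neither all of U1 = {C, D, F, G, H} nor all of U2 = {A, B, E, H}, so the common attributes are not a superkey of either fragment. The join is lossy.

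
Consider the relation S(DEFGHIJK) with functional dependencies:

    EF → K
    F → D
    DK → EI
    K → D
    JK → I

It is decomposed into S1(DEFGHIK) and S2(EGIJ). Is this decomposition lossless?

Common attributes: S1 ∩ S2 = {EGI}.
No dependency enlarges {EGI}, so (EGI)⁺ = {EGI}.
The closure contains neither all of S1 = {DEFGHIK} nor all of S2 = {EGIJ}, so the common attributes are not a superkey of either fragment. The join is lossy.

No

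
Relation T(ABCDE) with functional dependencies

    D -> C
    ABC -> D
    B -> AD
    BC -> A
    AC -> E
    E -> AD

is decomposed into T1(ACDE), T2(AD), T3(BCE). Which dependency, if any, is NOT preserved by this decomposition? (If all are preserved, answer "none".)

none

D → C lies within T1.
ABC → D: restricted closure across fragments reaches D.
B → AD: restricted closure across fragments reaches AD.
BC → A: restricted closure across fragments reaches A.
AC → E lies within T1.
E → AD lies within T1.
Every dependency is enforceable on the fragments, so the decomposition is dependency-preserving.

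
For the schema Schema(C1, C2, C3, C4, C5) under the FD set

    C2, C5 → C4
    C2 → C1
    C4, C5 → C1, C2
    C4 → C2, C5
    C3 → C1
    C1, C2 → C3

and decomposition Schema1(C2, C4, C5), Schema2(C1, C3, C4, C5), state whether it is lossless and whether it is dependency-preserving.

Lossless test: (C4, C5)⁺ = {C1, C2, C3, C4, C5}, which contains all of one fragment — lossless.
Dependency preservation: the restricted closure of {C2} across the fragments never reaches {C1}, so C2 → C1 cannot be enforced without a join — not preserved.

lossless but not dependency-preserving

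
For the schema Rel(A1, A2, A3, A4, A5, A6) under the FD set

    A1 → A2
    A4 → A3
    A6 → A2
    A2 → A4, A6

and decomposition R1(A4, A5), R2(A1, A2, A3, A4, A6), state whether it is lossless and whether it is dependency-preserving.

Lossless test: (A4)⁺ = {A3, A4}, which is a superkey of neither fragment — lossy.
Dependency preservation: every FD's attributes lie within a single fragment, so each can be enforced locally — preserved.

lossy but dependency-preserving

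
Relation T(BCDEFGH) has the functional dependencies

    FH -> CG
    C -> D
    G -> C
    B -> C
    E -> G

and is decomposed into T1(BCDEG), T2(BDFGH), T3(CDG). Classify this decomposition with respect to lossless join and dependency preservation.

lossy but dependency-preserving

Lossless test (chase): Rows 1 and 2 agree on G; apply G→C and equate their C entries. No row becomes fully distinguished — the join is lossy.
Dependency preservation: FH → CG is not contained in any single fragment, but the restricted closure of its left-hand side across the fragments still reaches the right-hand side; the remaining FDs each lie inside some fragment. All dependencies are preserved.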